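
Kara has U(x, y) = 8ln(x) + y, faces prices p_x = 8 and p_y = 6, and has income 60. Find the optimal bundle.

MU_x = 8/x, MU_y = 1.
MRS = 8/x ÷ 1.
Tangency: set MRS = p_x/p_y = 8/6 = 4/3.
MRS depends only on x: 8/x = 4/3 ⇒ x* = 8/(4/3) = 6.
From the budget, 6·y = 60 − 8·6 = 12, so y* = 2.

x* = 6, y* = 2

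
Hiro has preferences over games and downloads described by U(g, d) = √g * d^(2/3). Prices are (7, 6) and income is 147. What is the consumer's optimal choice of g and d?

g* = 9, d* = 14

MU_g = 0.5·g^(-0.5)·d^(2/3) and MU_d = 2/3·√g·d^(-1/3).
MRS = MU_g/MU_d = (0.75)·d/g.
Tangency: set MRS = p_g/p_d = 7/6.
So (0.75)·d/g = 7/6, i.e. d = (14/9)·g.
Substitute into the budget 7·g + 6·d = 147: (49/3)·g = 147, so g* = 9.
Then d* = (14/9)·9 = 14.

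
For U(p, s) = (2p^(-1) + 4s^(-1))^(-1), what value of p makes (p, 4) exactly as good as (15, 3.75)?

p = 10

U depends on (p, s) only through S = 2p^(-1) + 4s^(-1), so equal utility means equal S. At (15, 3.75): S = 1.2.
With s = 4: 4·4^(-1) = 1, so 2p^(-1) = 1.2 − 1 = 0.2, i.e. p^(-1) = 0.1.
Hence p = 1/0.1 = 10.
Check: U(10, 4) = 0.8333.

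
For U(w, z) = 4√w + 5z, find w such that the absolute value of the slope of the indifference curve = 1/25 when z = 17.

w = 100

MU_w = 4/(2√w), MU_z = 5.
MRS = 4/(2√w) ÷ 5.
MRS depends only on w: 0.4/√w = 1/25 ⇒ √w = 0.4/(1/25) = 10 ⇒ w = 100.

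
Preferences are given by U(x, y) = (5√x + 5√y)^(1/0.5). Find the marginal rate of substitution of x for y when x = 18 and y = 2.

For CES with ρ = 0.5, MRS = √(y/x).
At (18, 2): MRS = 1/3.
The indifference curve has slope −1/3 at this bundle.

MRS = 1/3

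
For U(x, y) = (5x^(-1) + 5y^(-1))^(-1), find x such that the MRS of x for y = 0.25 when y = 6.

For CES with ρ = -1, MRS = (y/x)^2.
Setting (6/x)^2 = 0.25 gives 6/x = 0.5 and x = 12.

x = 12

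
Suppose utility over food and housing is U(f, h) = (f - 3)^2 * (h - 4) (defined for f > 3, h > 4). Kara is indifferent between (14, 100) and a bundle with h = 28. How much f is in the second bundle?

U(14, 100) = 11616.
Set U(f, 28) = 11616 and solve.
With h = 28: (28 − 4) = 24, so (f − 3)^2 = 11616/24 = 484.
Taking the square root (with f > 3): f − 3 = 22, so f = 25.
Check: U(25, 28) = 11616.

f = 25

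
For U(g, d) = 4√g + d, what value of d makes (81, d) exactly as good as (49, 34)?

U(49, 34) = 62.
Set U(81, d) = 62 and solve.
With g = 81: √81 = 9, so d = 62 − 4·9 = 26.
Check: U(81, 26) = 62.

d = 26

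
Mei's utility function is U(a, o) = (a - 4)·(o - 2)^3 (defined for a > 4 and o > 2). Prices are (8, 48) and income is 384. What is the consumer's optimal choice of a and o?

MU_a = (o−2)^3, MU_o = 3·(a−4)·(o−2)^2.
MRS = (1/3)·(o−2)/(a−4).
Tangency: set MRS = p_a/p_o = 8/48 = 1/6.
So (1/3)·(o − 2)/(a − 4) = 1/6, i.e. (o − 2) = 0.5·(a − 4).
Rewrite the budget in excess-of-subsistence terms: 8·(a − 4) + 48·(o − 2) = 384 − 8·4 − 48·2 = 256.
Substituting, 32·(a − 4) = 256, so a − 4 = 8 and a* = 12.
Then o − 2 = 0.5·8 = 4, so o* = 6.

a* = 12, o* = 6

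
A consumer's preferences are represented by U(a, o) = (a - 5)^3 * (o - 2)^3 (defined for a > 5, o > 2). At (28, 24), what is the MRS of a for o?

MRS = 22/23

MU_a = 3·(a−5)^2·(o−2)^3, MU_o = 3·(a−5)^3·(o−2)^2.
MRS = (o−2)/(a−5).
At (28, 24): MRS = 22/23.
The indifference curve has slope −22/23 at this bundle.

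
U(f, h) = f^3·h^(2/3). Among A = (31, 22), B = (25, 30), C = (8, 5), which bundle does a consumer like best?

Bundle A

Evaluate utility at each bundle:
U(A) = 233901.785.
U(B) = 150857.716.
U(C) = 1497.097.
Highest utility is A, so A ≻ B ≻ C.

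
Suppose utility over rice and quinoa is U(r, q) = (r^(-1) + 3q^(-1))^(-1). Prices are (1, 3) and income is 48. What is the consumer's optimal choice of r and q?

r* = 12, q* = 12

For CES with ρ = -1, MRS = (1/3)·(q/r)^2.
Tangency: set MRS = p_r/p_q = 1/3.
So (q/r)^2 = 1; taking the square root, q/r = 1, i.e. q = r.
Substitute into the budget 1·r + 3·q = 48: 4·r = 48, so r* = 12 and q* = 12.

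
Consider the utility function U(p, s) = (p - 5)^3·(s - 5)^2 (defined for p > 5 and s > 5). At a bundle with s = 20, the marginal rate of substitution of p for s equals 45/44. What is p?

p = 27

MU_p = 3·(p−5)^2·(s−5)^2, MU_s = 2·(p−5)^3·(s−5).
MRS = (3/2)·(s−5)/(p−5).
Substitute s = 20: MRS = 22.5/(p − 5). Setting this equal to 45/44 gives p − 5 = 22.5/(45/44) = 22, so p = 27.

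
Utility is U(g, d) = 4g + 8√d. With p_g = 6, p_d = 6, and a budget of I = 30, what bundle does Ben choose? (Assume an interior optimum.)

MU_g = 4, MU_d = 8/(2√d).
MRS = 4 ÷ (8/(2√d)).
Tangency: set MRS = p_g/p_d = 6/6 = 1.
MRS depends only on d: √d = 1 ⇒ √d = 1 ⇒ d* = 1.
From the budget, 6·g = 30 − 6·1 = 24, so g* = 4.

g* = 4, d* = 1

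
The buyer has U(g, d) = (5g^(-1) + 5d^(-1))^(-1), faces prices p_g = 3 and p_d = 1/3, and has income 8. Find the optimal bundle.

For CES with ρ = -1, MRS = (d/g)^2.
Tangency: set MRS = p_g/p_d = 3/(1/3) = 9.
So (d/g)^2 = 9; taking the square root, d/g = 3, i.e. d = 3·g.
Substitute into the budget 3·g + (1/3)·d = 8: 4·g = 8, so g* = 2 and d* = 3·2 = 6.

g* = 2, d* = 6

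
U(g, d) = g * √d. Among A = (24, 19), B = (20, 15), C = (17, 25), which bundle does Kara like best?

Evaluate utility at each bundle:
U(A) = 104.614.
U(B) = 77.460.
U(C) = 85.000.
Highest utility is A, so A ≻ C ≻ B.

Bundle A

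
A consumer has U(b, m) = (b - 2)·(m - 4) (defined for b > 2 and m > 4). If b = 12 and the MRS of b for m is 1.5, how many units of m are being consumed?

MU_b = (m−4), MU_m = (b−2).
MRS = (m−4)/(b−2).
Substitute b = 12: MRS = (m − 4)/10. Setting this equal to 1.5 gives m − 4 = 1.5·10 = 15, so m = 19.

m = 19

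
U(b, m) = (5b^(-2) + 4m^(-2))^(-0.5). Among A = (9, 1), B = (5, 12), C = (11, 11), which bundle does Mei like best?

Evaluate utility at each bundle:
U(A) = 0.496.
U(B) = 2.095.
U(C) = 3.667.
Highest utility is C, so C ≻ B ≻ A.

Bundle C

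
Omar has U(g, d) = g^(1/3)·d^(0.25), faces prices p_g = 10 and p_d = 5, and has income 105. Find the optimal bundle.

g* = 6, d* = 9

MU_g = 1/3·g^(-2/3)·d^(0.25) and MU_d = 0.25·g^(1/3)·d^(-0.75).
MRS = MU_g/MU_d = (4/3)·d/g.
Tangency: set MRS = p_g/p_d = 10/5 = 2.
So (4/3)·d/g = 2, i.e. d = 1.5·g.
Substitute into the budget 10·g + 5·d = 105: 17.5·g = 105, so g* = 6.
Then d* = 1.5·6 = 9.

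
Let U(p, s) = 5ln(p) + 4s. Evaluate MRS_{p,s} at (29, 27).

MU_p = 5/p, MU_s = 4.
MRS = 5/p ÷ 4.
At (29, 27): MRS = 5/116.
That is, one extra unit of p is worth 5/116 units of s at the margin.

MRS = 5/116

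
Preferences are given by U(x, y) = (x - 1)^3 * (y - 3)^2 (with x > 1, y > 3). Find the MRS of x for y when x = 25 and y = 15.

MRS = 0.75

MU_x = 3·(x−1)^2·(y−3)^2, MU_y = 2·(x−1)^3·(y−3).
MRS = (3/2)·(y−3)/(x−1).
At (25, 15): MRS = 0.75.
So at (25, 15) the consumer would give up 0.75 units of y for one more unit of x.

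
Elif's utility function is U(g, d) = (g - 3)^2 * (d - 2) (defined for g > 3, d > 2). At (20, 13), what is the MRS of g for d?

MU_g = 2·(g−3)·(d−2), MU_d = (g−3)^2.
MRS = (2/1)·(d−2)/(g−3).
At (20, 13): MRS = 22/17.
That is, one extra unit of g is worth 22/17 units of d at the margin.

MRS = 22/17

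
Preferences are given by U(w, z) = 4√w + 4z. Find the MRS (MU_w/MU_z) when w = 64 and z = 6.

MU_w = 4/(2√w), MU_z = 4.
MRS = 4/(2√w) ÷ 4.
At (64, 6): MRS = 1/16.
The indifference curve has slope −1/16 at this bundle.

MRS = 1/16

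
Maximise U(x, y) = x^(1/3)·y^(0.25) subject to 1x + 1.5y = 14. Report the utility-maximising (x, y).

x* = 8, y* = 4

MU_x = 1/3·x^(-2/3)·y^(0.25) and MU_y = 0.25·x^(1/3)·y^(-0.75).
MRS = MU_x/MU_y = (4/3)·y/x.
Tangency: set MRS = p_x/p_y = 1/1.5 = 2/3.
So (4/3)·y/x = 2/3, i.e. y = 0.5·x.
Substitute into the budget 1·x + 1.5·y = 14: 1.75·x = 14, so x* = 8.
Then y* = 0.5·8 = 4.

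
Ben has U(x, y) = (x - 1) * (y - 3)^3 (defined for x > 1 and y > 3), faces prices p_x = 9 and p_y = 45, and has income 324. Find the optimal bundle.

x* = 6, y* = 6

MU_x = (y−3)^3, MU_y = 3·(x−1)·(y−3)^2.
MRS = (1/3)·(y−3)/(x−1).
Tangency: set MRS = p_x/p_y = 9/45 = 0.2.
So (1/3)·(y − 3)/(x − 1) = 0.2, i.e. (y − 3) = 0.6·(x − 1).
Rewrite the budget in excess-of-subsistence terms: 9·(x − 1) + 45·(y − 3) = 324 − 9·1 − 45·3 = 180.
Substituting, 36·(x − 1) = 180, so x − 1 = 5 and x* = 6.
Then y − 3 = 0.6·5 = 3, so y* = 6.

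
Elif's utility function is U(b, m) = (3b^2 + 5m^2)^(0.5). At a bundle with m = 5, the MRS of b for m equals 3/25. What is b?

b = 1

For CES with ρ = 2, MRS = (3/5)·(m/b)^(-1).
Setting (3/5)·(5/b)^(-1) = 3/25 gives (5/b)^(-1) = 0.2, so 5/b = 5 and b = 1.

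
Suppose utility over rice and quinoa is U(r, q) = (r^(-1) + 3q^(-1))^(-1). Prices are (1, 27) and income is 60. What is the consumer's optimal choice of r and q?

For CES with ρ = -1, MRS = (1/3)·(q/r)^2.
Tangency: set MRS = p_r/p_q = 1/27.
So (q/r)^2 = 1/9; taking the square root, q/r = 1/3, i.e. q = (1/3)·r.
Substitute into the budget 1·r + 27·q = 60: 10·r = 60, so r* = 6 and q* = (1/3)·6 = 2.

r* = 6, q* = 2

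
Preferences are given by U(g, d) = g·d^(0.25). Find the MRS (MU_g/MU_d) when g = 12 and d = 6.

MRS = 2

MU_g = d^(0.25) and MU_d = 0.25·g·d^(-0.75).
MRS = MU_g/MU_d = (4)·d/g.
At (12, 6): MRS = 2.
So at (12, 6) the consumer would give up 2 units of d for one more unit of g.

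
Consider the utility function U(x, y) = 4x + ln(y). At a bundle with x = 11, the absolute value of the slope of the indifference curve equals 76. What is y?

y = 19

MU_x = 4, MU_y = 1/y.
MRS = 4 ÷ (1/y).
MRS depends only on y: 4·y = 76 ⇒ y = 76/4 = 19.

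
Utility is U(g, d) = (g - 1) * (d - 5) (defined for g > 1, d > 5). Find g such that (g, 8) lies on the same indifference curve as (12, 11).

g = 23

U(12, 11) = 66.
Set U(g, 8) = 66 and solve.
With d = 8: (8 − 5) = 3, so (g − 1) = 66/3 = 22.
So g = 1 + 22 = 23.
Check: U(23, 8) = 66.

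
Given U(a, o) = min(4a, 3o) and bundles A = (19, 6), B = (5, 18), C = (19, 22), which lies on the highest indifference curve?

Evaluate utility at each bundle:
U(A) = 18.
U(B) = 20.
U(C) = 66.
Highest utility is C, so C ≻ B ≻ A.

Bundle C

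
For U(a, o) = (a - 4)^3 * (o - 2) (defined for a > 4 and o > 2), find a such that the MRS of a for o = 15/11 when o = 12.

MU_a = 3·(a−4)^2·(o−2), MU_o = (a−4)^3.
MRS = (3/1)·(o−2)/(a−4).
Substitute o = 12: MRS = 30/(a − 4). Setting this equal to 15/11 gives a − 4 = 30/(15/11) = 22, so a = 26.

a = 26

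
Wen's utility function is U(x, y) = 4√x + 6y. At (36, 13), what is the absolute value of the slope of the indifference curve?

MU_x = 4/(2√x), MU_y = 6.
MRS = 4/(2√x) ÷ 6.
At (36, 13): MRS = 1/18.
That is, one extra unit of x is worth 1/18 units of y at the margin.

MRS = 1/18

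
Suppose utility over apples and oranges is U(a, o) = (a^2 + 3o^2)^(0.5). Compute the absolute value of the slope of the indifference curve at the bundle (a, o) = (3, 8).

For CES with ρ = 2, MRS = (1/3)·(o/a)^(-1).
At (3, 8): MRS = 0.125.
The indifference curve has slope −0.125 at this bundle.

MRS = 0.125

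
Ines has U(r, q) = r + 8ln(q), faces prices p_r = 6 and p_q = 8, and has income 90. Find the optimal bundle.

r* = 7, q* = 6

MU_r = 1, MU_q = 8/q.
MRS = 1 ÷ (8/q).
Tangency: set MRS = p_r/p_q = 6/8 = 0.75.
MRS depends only on q: 0.125·q = 0.75 ⇒ q* = 0.75/0.125 = 6.
From the budget, 6·r = 90 − 8·6 = 42, so r* = 7.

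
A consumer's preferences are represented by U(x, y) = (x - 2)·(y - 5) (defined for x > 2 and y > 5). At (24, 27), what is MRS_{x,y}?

MU_x = (y−5), MU_y = (x−2).
MRS = (y−5)/(x−2).
At (24, 27): MRS = 1.
The indifference curve has slope −1 at this bundle.

MRS = 1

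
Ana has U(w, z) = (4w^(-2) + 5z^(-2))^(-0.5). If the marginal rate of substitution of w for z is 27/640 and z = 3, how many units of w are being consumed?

For CES with ρ = -2, MRS = (4/5)·(z/w)^3.
Setting (4/5)·(3/w)^3 = 27/640 gives (3/w)^3 = 27/512, so 3/w = 0.375 and w = 8.

w = 8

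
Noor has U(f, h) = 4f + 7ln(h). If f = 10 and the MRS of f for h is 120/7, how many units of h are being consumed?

MU_f = 4, MU_h = 7/h.
MRS = 4 ÷ (7/h).
MRS depends only on h: (4/7)·h = 120/7 ⇒ h = (120/7)/(4/7) = 30.

h = 30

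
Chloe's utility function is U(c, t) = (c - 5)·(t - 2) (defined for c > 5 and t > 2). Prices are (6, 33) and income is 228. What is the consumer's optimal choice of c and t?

c* = 16, t* = 4

MU_c = (t−2), MU_t = (c−5).
MRS = (t−2)/(c−5).
Tangency: set MRS = p_c/p_t = 6/33 = 2/11.
So (t − 2)/(c − 5) = 2/11, i.e. (t − 2) = (2/11)·(c − 5).
Rewrite the budget in excess-of-subsistence terms: 6·(c − 5) + 33·(t − 2) = 228 − 6·5 − 33·2 = 132.
Substituting, 12·(c − 5) = 132, so c − 5 = 11 and c* = 16.
Then t − 2 = (2/11)·11 = 2, so t* = 4.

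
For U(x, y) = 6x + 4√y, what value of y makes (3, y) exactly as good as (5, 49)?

y = 100

U(5, 49) = 58.
Set U(3, y) = 58 and solve.
With x = 3: 4√y = 58 − 6·3 = 40, so √y = 10 and y = 100.
Check: U(3, 100) = 58.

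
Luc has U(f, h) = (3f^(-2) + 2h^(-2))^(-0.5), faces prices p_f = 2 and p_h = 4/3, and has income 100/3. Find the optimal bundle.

For CES with ρ = -2, MRS = (3/2)·(h/f)^3.
Tangency: set MRS = p_f/p_h = 2/(4/3) = 1.5.
So (h/f)^3 = 1; taking the cube root, h/f = 1, i.e. h = f.
Substitute into the budget 2·f + (4/3)·h = 100/3: (10/3)·f = 100/3, so f* = 10 and h* = 10.

f* = 10, h* = 10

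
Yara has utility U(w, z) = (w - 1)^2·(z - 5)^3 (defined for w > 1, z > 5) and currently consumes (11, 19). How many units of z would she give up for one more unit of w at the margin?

MU_w = 2·(w−1)·(z−5)^3, MU_z = 3·(w−1)^2·(z−5)^2.
MRS = (2/3)·(z−5)/(w−1).
At (11, 19): MRS = 14/15.
The indifference curve has slope −14/15 at this bundle.

MRS = 14/15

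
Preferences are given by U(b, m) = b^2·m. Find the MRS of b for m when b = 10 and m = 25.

MU_b = 2·b·m and MU_m = b^2.
MRS = MU_b/MU_m = (2/1)·m/b.
At (10, 25): MRS = 5.
That is, one extra unit of b is worth 5 units of m at the margin.

MRS = 5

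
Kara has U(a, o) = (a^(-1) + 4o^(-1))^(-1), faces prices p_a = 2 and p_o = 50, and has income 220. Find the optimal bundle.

For CES with ρ = -1, MRS = (1/4)·(o/a)^2.
Tangency: set MRS = p_a/p_o = 2/50 = 1/25.
So (o/a)^2 = 4/25; taking the square root, o/a = 0.4, i.e. o = 0.4·a.
Substitute into the budget 2·a + 50·o = 220: 22·a = 220, so a* = 10 and o* = 0.4·10 = 4.

a* = 10, o* = 4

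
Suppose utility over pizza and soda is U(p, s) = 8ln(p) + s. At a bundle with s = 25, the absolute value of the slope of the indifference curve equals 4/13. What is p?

MU_p = 8/p, MU_s = 1.
MRS = 8/p ÷ 1.
MRS depends only on p: 8/p = 4/13 ⇒ p = 8/(4/13) = 26.

p = 26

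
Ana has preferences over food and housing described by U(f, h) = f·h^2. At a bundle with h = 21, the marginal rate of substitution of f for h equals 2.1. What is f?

f = 5

MU_f = h^2 and MU_h = 2·f·h.
MRS = MU_f/MU_h = (1/2)·h/f.
Substitute h = 21: MRS = 10.5/f. Setting 10.5/f = 2.1 gives f = 10.5/2.1 = 5.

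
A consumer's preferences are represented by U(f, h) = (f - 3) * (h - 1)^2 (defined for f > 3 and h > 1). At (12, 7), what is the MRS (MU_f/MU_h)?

MRS = 1/3

MU_f = (h−1)^2, MU_h = 2·(f−3)·(h−1).
MRS = (1/2)·(h−1)/(f−3).
At (12, 7): MRS = 1/3.
So at (12, 7) the consumer would give up 1/3 units of h for one more unit of f.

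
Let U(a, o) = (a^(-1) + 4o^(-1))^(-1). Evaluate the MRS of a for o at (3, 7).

For CES with ρ = -1, MRS = (1/4)·(o/a)^2.
At (3, 7): MRS = 49/36.
So at (3, 7) the consumer would give up 49/36 units of o for one more unit of a.

MRS = 49/36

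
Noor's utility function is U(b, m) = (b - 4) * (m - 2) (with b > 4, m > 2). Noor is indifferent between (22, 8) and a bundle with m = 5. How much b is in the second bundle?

U(22, 8) = 108.
Set U(b, 5) = 108 and solve.
With m = 5: (5 − 2) = 3, so (b − 4) = 108/3 = 36.
So b = 4 + 36 = 40.
Check: U(40, 5) = 108.

b = 40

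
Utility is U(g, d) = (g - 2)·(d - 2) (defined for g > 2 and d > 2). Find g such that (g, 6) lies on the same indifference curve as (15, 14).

g = 41

U(15, 14) = 156.
Set U(g, 6) = 156 and solve.
With d = 6: (6 − 2) = 4, so (g − 2) = 156/4 = 39.
So g = 2 + 39 = 41.
Check: U(41, 6) = 156.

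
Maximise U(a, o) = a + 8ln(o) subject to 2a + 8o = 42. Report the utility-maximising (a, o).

MU_a = 1, MU_o = 8/o.
MRS = 1 ÷ (8/o).
Tangency: set MRS = p_a/p_o = 2/8 = 0.25.
MRS depends only on o: 0.125·o = 0.25 ⇒ o* = 0.25/0.125 = 2.
From the budget, 2·a = 42 − 8·2 = 26, so a* = 13.

a* = 13, o* = 2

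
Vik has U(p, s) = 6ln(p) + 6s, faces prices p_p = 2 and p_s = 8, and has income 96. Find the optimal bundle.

MU_p = 6/p, MU_s = 6.
MRS = 6/p ÷ 6.
Tangency: set MRS = p_p/p_s = 2/8 = 0.25.
MRS depends only on p: 1/p = 0.25 ⇒ p* = 1/0.25 = 4.
From the budget, 8·s = 96 − 2·4 = 88, so s* = 11.

p* = 4, s* = 11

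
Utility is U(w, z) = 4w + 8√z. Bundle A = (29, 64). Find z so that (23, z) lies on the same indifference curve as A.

z = 121

U(29, 64) = 180.
Set U(23, z) = 180 and solve.
With w = 23: 8√z = 180 − 4·23 = 88, so √z = 11 and z = 121.
Check: U(23, 121) = 180.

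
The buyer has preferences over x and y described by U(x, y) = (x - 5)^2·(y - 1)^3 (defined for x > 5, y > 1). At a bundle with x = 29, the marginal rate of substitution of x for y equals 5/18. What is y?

y = 11

MU_x = 2·(x−5)·(y−1)^3, MU_y = 3·(x−5)^2·(y−1)^2.
MRS = (2/3)·(y−1)/(x−5).
Substitute x = 29: MRS = (y − 1)/36. Setting this equal to 5/18 gives y − 1 = (5/18)·36 = 10, so y = 11.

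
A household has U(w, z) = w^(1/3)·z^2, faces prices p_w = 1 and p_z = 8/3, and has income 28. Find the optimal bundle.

w* = 4, z* = 9

MU_w = 1/3·w^(-2/3)·z^2 and MU_z = 2·w^(1/3)·z.
MRS = MU_w/MU_z = (1/6)·z/w.
Tangency: set MRS = p_w/p_z = 1/(8/3) = 0.375.
So (1/6)·z/w = 0.375, i.e. z = 2.25·w.
Substitute into the budget 1·w + (8/3)·z = 28: 7·w = 28, so w* = 4.
Then z* = 2.25·4 = 9.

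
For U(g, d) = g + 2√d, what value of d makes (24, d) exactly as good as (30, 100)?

d = 169

U(30, 100) = 50.
Set U(24, d) = 50 and solve.
With g = 24: 2√d = 50 − 24 = 26, so √d = 13 and d = 169.
Check: U(24, 169) = 50.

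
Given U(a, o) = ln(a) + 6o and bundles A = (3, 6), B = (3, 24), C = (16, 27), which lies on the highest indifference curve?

Bundle C

Evaluate utility at each bundle:
U(A) = 37.099.
U(B) = 145.099.
U(C) = 164.773.
Highest utility is C, so C ≻ B ≻ A.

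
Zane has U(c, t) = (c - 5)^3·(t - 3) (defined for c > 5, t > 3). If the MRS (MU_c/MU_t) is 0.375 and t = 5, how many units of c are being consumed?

c = 21

MU_c = 3·(c−5)^2·(t−3), MU_t = (c−5)^3.
MRS = (3/1)·(t−3)/(c−5).
Substitute t = 5: MRS = 6/(c − 5). Setting this equal to 0.375 gives c − 5 = 6/0.375 = 16, so c = 21.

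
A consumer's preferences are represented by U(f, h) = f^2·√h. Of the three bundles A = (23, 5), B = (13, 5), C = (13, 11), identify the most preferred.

Bundle A

Evaluate utility at each bundle:
U(A) = 1182.880.
U(B) = 377.895.
U(C) = 560.510.
Highest utility is A, so A ≻ C ≻ B.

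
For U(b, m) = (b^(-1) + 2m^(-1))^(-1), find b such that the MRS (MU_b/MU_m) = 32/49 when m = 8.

b = 7

For CES with ρ = -1, MRS = (1/2)·(m/b)^2.
Setting (1/2)·(8/b)^2 = 32/49 gives (8/b)^2 = 64/49, so 8/b = 8/7 and b = 7.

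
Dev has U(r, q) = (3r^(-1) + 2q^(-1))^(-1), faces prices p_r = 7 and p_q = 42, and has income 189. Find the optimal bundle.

For CES with ρ = -1, MRS = (3/2)·(q/r)^2.
Tangency: set MRS = p_r/p_q = 7/42 = 1/6.
So (q/r)^2 = 1/9; taking the square root, q/r = 1/3, i.e. q = (1/3)·r.
Substitute into the budget 7·r + 42·q = 189: 21·r = 189, so r* = 9 and q* = (1/3)·9 = 3.

r* = 9, q* = 3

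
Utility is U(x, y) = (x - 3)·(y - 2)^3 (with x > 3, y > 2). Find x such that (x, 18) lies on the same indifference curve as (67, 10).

U(67, 10) = 32768.
Set U(x, 18) = 32768 and solve.
With y = 18: (18 − 2)^3 = 4096, so (x − 3) = 32768/4096 = 8.
So x = 3 + 8 = 11.
Check: U(11, 18) = 32768.

x = 11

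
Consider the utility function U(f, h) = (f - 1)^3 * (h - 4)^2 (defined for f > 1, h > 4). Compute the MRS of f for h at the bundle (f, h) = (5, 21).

MRS = 6.375

MU_f = 3·(f−1)^2·(h−4)^2, MU_h = 2·(f−1)^3·(h−4).
MRS = (3/2)·(h−4)/(f−1).
At (5, 21): MRS = 6.375.
The indifference curve has slope −6.375 at this bundle.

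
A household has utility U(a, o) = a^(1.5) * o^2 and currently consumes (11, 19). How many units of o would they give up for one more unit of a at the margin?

MU_a = 1.5·√a·o^2 and MU_o = 2·a^(1.5)·o.
MRS = MU_a/MU_o = (0.75)·o/a.
At (11, 19): MRS = 57/44.
That is, one extra unit of a is worth 57/44 units of o at the margin.

MRS = 57/44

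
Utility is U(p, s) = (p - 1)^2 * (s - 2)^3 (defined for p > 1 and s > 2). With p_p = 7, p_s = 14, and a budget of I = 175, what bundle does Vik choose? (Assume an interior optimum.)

MU_p = 2·(p−1)·(s−2)^3, MU_s = 3·(p−1)^2·(s−2)^2.
MRS = (2/3)·(s−2)/(p−1).
Tangency: set MRS = p_p/p_s = 7/14 = 0.5.
So (2/3)·(s − 2)/(p − 1) = 0.5, i.e. (s − 2) = 0.75·(p − 1).
Rewrite the budget in excess-of-subsistence terms: 7·(p − 1) + 14·(s − 2) = 175 − 7·1 − 14·2 = 140.
Substituting, 17.5·(p − 1) = 140, so p − 1 = 8 and p* = 9.
Then s − 2 = 0.75·8 = 6, so s* = 8.

p* = 9, s* = 8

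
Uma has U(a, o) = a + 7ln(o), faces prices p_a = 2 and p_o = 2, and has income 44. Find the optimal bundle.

MU_a = 1, MU_o = 7/o.
MRS = 1 ÷ (7/o).
Tangency: set MRS = p_a/p_o = 2/2 = 1.
MRS depends only on o: (1/7)·o = 1 ⇒ o* = 1/(1/7) = 7.
From the budget, 2·a = 44 − 2·7 = 30, so a* = 15.

a* = 15, o* = 7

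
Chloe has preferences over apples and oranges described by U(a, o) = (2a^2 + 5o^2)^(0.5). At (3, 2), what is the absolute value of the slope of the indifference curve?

MRS = 0.6

For CES with ρ = 2, MRS = (2/5)·(o/a)^(-1).
At (3, 2): MRS = 0.6.
The indifference curve has slope −0.6 at this bundle.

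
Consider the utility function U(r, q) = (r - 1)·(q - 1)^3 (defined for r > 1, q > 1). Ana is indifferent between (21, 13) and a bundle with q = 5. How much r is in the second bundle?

U(21, 13) = 34560.
Set U(r, 5) = 34560 and solve.
With q = 5: (5 − 1)^3 = 64, so (r − 1) = 34560/64 = 540.
So r = 1 + 540 = 541.
Check: U(541, 5) = 34560.

r = 541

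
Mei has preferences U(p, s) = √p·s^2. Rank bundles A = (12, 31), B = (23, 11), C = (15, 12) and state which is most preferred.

Bundle A

Evaluate utility at each bundle:
U(A) = 3329.002.
U(B) = 580.296.
U(C) = 557.710.
Highest utility is A, so A ≻ B ≻ C.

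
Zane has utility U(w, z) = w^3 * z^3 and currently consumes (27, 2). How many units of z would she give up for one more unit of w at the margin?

MRS = 2/27

MU_w = 3·w^2·z^3 and MU_z = 3·w^3·z^2.
MRS = MU_w/MU_z = z/w.
At (27, 2): MRS = 2/27.
That is, one extra unit of w is worth 2/27 units of z at the margin.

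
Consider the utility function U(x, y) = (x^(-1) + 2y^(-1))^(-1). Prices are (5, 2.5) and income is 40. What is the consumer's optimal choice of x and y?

x* = 4, y* = 8

For CES with ρ = -1, MRS = (1/2)·(y/x)^2.
Tangency: set MRS = p_x/p_y = 5/2.5 = 2.
So (y/x)^2 = 4; taking the square root, y/x = 2, i.e. y = 2·x.
Substitute into the budget 5·x + 2.5·y = 40: 10·x = 40, so x* = 4 and y* = 2·4 = 8.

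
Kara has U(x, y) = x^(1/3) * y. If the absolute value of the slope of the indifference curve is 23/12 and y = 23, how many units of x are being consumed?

MU_x = 1/3·x^(-2/3)·y and MU_y = x^(1/3).
MRS = MU_x/MU_y = (1/3)·y/x.
Substitute y = 23: MRS = (23/3)/x. Setting (23/3)/x = 23/12 gives x = (23/3)/(23/12) = 4.

x = 4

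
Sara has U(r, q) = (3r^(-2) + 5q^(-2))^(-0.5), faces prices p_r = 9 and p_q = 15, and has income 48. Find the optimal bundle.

For CES with ρ = -2, MRS = (3/5)·(q/r)^3.
Tangency: set MRS = p_r/p_q = 9/15 = 0.6.
So (q/r)^3 = 1; taking the cube root, q/r = 1, i.e. q = r.
Substitute into the budget 9·r + 15·q = 48: 24·r = 48, so r* = 2 and q* = 2.

r* = 2, q* = 2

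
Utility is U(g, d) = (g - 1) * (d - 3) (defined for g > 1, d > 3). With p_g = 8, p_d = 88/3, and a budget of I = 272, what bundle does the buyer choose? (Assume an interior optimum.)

MU_g = (d−3), MU_d = (g−1).
MRS = (d−3)/(g−1).
Tangency: set MRS = p_g/p_d = 8/(88/3) = 3/11.
So (d − 3)/(g − 1) = 3/11, i.e. (d − 3) = (3/11)·(g − 1).
Rewrite the budget in excess-of-subsistence terms: 8·(g − 1) + (88/3)·(d − 3) = 272 − 8·1 − (88/3)·3 = 176.
Substituting, 16·(g − 1) = 176, so g − 1 = 11 and g* = 12.
Then d − 3 = (3/11)·11 = 3, so d* = 6.

g* = 12, d* = 6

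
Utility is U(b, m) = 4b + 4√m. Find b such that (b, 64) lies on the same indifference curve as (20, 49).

U(20, 49) = 108.
Set U(b, 64) = 108 and solve.
With m = 64: √64 = 8, so 4b = 108 − 4·8 = 76 and b = 19.
Check: U(19, 64) = 108.

b = 19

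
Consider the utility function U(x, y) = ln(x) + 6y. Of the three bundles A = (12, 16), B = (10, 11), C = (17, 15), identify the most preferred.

Bundle A

Evaluate utility at each bundle:
U(A) = 98.485.
U(B) = 68.303.
U(C) = 92.833.
Highest utility is A, so A ≻ C ≻ B.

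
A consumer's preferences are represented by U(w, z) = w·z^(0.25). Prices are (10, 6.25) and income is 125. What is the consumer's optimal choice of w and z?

MU_w = z^(0.25) and MU_z = 0.25·w·z^(-0.75).
MRS = MU_w/MU_z = (4)·z/w.
Tangency: set MRS = p_w/p_z = 10/6.25 = 1.6.
So (4)·z/w = 1.6, i.e. z = 0.4·w.
Substitute into the budget 10·w + 6.25·z = 125: 12.5·w = 125, so w* = 10.
Then z* = 0.4·10 = 4.

w* = 10, z* = 4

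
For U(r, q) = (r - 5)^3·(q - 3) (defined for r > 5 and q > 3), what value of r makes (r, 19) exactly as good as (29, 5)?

U(29, 5) = 27648.
Set U(r, 19) = 27648 and solve.
With q = 19: (19 − 3) = 16, so (r − 5)^3 = 27648/16 = 1728.
Taking the cube root (with r > 5): r − 5 = 12, so r = 17.
Check: U(17, 19) = 27648.

r = 17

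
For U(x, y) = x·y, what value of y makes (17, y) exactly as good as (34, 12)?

y = 24

U(34, 12) = 408.
Set U(17, y) = 408 and solve.
With x = 17: y = 408/17 = 24.
Check: U(17, 24) = 408.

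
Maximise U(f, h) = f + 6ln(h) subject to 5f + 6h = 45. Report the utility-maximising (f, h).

f* = 3, h* = 5

MU_f = 1, MU_h = 6/h.
MRS = 1 ÷ (6/h).
Tangency: set MRS = p_f/p_h = 5/6.
MRS depends only on h: (1/6)·h = 5/6 ⇒ h* = (5/6)/(1/6) = 5.
From the budget, 5·f = 45 − 6·5 = 15, so f* = 3.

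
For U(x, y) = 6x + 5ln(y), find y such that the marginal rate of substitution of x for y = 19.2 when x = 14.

y = 16

MU_x = 6, MU_y = 5/y.
MRS = 6 ÷ (5/y).
MRS depends only on y: 1.2·y = 19.2 ⇒ y = 19.2/1.2 = 16.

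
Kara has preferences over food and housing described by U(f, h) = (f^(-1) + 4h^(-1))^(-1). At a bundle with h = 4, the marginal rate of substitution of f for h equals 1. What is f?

f = 2

For CES with ρ = -1, MRS = (1/4)·(h/f)^2.
Setting (1/4)·(4/f)^2 = 1 gives (4/f)^2 = 4, so 4/f = 2 and f = 2.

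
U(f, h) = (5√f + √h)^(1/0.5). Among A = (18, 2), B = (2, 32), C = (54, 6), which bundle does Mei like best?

Bundle C

Evaluate utility at each bundle:
U(A) = 512.000.
U(B) = 162.000.
U(C) = 1536.000.
Highest utility is C, so C ≻ A ≻ B.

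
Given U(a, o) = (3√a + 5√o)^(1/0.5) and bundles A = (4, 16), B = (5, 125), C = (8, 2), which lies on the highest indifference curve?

Evaluate utility at each bundle:
U(A) = 676.000.
U(B) = 3920.000.
U(C) = 242.000.
Highest utility is B, so B ≻ A ≻ C.

Bundle B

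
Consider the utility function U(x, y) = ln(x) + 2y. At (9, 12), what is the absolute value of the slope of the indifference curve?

MRS = 1/18

MU_x = 1/x, MU_y = 2.
MRS = 1/x ÷ 2.
At (9, 12): MRS = 1/18.
That is, one extra unit of x is worth 1/18 units of y at the margin.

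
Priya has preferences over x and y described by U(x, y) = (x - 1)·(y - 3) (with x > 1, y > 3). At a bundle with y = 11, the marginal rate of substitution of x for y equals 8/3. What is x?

x = 4

MU_x = (y−3), MU_y = (x−1).
MRS = (y−3)/(x−1).
Substitute y = 11: MRS = 8/(x − 1). Setting this equal to 8/3 gives x − 1 = 8/(8/3) = 3, so x = 4.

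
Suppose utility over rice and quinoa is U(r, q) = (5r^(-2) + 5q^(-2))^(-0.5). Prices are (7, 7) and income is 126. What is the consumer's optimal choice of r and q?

r* = 9, q* = 9

For CES with ρ = -2, MRS = (q/r)^3.
Tangency: set MRS = p_r/p_q = 7/7 = 1.
So (q/r)^3 = 1; taking the cube root, q/r = 1, i.e. q = r.
Substitute into the budget 7·r + 7·q = 126: 14·r = 126, so r* = 9 and q* = 9.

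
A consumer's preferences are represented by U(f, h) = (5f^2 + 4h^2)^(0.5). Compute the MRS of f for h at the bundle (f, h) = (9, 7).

MRS = 45/28

For CES with ρ = 2, MRS = (5/4)·(h/f)^(-1).
At (9, 7): MRS = 45/28.
That is, one extra unit of f is worth 45/28 units of h at the margin.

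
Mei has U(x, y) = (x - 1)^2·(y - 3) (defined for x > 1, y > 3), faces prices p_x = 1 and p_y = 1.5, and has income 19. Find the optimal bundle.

MU_x = 2·(x−1)·(y−3), MU_y = (x−1)^2.
MRS = (2/1)·(y−3)/(x−1).
Tangency: set MRS = p_x/p_y = 1/1.5 = 2/3.
So (2/1)·(y − 3)/(x − 1) = 2/3, i.e. (y − 3) = (1/3)·(x − 1).
Rewrite the budget in excess-of-subsistence terms: 1·(x − 1) + 1.5·(y − 3) = 19 − 1·1 − 1.5·3 = 13.5.
Substituting, 1.5·(x − 1) = 13.5, so x − 1 = 9 and x* = 10.
Then y − 3 = (1/3)·9 = 3, so y* = 6.

x* = 10, y* = 6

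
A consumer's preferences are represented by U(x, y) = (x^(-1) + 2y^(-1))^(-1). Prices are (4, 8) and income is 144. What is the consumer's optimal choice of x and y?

For CES with ρ = -1, MRS = (1/2)·(y/x)^2.
Tangency: set MRS = p_x/p_y = 4/8 = 0.5.
So (y/x)^2 = 1; taking the square root, y/x = 1, i.e. y = x.
Substitute into the budget 4·x + 8·y = 144: 12·x = 144, so x* = 12 and y* = 12.

x* = 12, y* = 12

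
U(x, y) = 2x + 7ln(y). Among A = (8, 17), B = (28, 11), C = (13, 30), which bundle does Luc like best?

Bundle B

Evaluate utility at each bundle:
U(A) = 35.832.
U(B) = 72.785.
U(C) = 49.808.
Highest utility is B, so B ≻ C ≻ A.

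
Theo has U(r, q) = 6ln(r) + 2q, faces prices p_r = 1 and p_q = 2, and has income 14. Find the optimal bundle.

MU_r = 6/r, MU_q = 2.
MRS = 6/r ÷ 2.
Tangency: set MRS = p_r/p_q = 1/2 = 0.5.
MRS depends only on r: 3/r = 0.5 ⇒ r* = 3/0.5 = 6.
From the budget, 2·q = 14 − 1·6 = 8, so q* = 4.

r* = 6, q* = 4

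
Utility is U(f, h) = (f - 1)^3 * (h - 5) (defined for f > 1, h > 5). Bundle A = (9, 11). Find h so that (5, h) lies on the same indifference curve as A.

U(9, 11) = 3072.
Set U(5, h) = 3072 and solve.
With f = 5: (5 − 1)^3 = 64, so (h − 5) = 3072/64 = 48.
So h = 5 + 48 = 53.
Check: U(5, 53) = 3072.

h = 53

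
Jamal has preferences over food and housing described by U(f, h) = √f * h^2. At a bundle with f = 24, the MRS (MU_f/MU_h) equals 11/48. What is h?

MU_f = 0.5·f^(-0.5)·h^2 and MU_h = 2·√f·h.
MRS = MU_f/MU_h = (0.25)·h/f.
Substitute f = 24: MRS = h/96. Setting h/96 = 11/48 gives h = (11/48)·96 = 22.

h = 22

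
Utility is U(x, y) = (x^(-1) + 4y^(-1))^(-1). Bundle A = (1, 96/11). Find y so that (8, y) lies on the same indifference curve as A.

y = 3

U depends on (x, y) only through S = x^(-1) + 4y^(-1), so equal utility means equal S. At (1, 96/11): S = 35/24.
With x = 8: 8^(-1) = 0.125, so 4y^(-1) = 35/24 − 0.125 = 4/3, i.e. y^(-1) = 1/3.
Hence y = 1/(1/3) = 3.
Check: U(8, 3) = 0.6857.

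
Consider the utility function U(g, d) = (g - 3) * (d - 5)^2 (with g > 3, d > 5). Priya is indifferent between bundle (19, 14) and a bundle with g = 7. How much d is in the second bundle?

U(19, 14) = 1296.
Set U(7, d) = 1296 and solve.
With g = 7: (7 − 3) = 4, so (d − 5)^2 = 1296/4 = 324.
Taking the square root (with d > 5): d − 5 = 18, so d = 23.
Check: U(7, 23) = 1296.

d = 23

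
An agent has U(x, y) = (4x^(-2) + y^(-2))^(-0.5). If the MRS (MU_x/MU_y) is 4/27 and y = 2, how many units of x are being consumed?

x = 6

For CES with ρ = -2, MRS = (4/1)·(y/x)^3.
Setting (4/1)·(2/x)^3 = 4/27 gives (2/x)^3 = 1/27, so 2/x = 1/3 and x = 6.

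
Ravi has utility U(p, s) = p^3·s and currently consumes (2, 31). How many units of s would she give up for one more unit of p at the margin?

MRS = 46.5

MU_p = 3·p^2·s and MU_s = p^3.
MRS = MU_p/MU_s = (3/1)·s/p.
At (2, 31): MRS = 46.5.
That is, one extra unit of p is worth 46.5 units of s at the margin.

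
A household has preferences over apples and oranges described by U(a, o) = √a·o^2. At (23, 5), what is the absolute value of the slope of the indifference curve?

MU_a = 0.5·a^(-0.5)·o^2 and MU_o = 2·√a·o.
MRS = MU_a/MU_o = (0.25)·o/a.
At (23, 5): MRS = 5/92.
That is, one extra unit of a is worth 5/92 units of o at the margin.

MRS = 5/92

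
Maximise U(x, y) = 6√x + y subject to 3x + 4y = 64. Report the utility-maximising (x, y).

x* = 16, y* = 4

MU_x = 6/(2√x), MU_y = 1.
MRS = 6/(2√x) ÷ 1.
Tangency: set MRS = p_x/p_y = 3/4 = 0.75.
MRS depends only on x: 3/√x = 0.75 ⇒ √x = 3/0.75 = 4 ⇒ x* = 16.
From the budget, 4·y = 64 − 3·16 = 16, so y* = 4.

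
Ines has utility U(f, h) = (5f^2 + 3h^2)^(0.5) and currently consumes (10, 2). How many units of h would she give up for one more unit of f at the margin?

MRS = 25/3

For CES with ρ = 2, MRS = (5/3)·(h/f)^(-1).
At (10, 2): MRS = 25/3.
So at (10, 2) the consumer would give up 25/3 units of h for one more unit of f.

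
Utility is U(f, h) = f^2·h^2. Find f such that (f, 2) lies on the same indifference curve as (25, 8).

f = 100

U(25, 8) = 40000.
Set U(f, 2) = 40000 and solve.
With h = 2: 2^2 = 4, so f^2 = 40000/4 = 10000; taking the square root, f = 100.
Check: U(100, 2) = 40000.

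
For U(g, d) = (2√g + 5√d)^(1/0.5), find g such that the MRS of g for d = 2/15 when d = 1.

For CES with ρ = 0.5, MRS = (2/5)·√(d/g).
Setting (2/5)·√(1/g) = 2/15 gives √(1/g) = 1/3, so 1/g = 1/9 and g = 9.

g = 9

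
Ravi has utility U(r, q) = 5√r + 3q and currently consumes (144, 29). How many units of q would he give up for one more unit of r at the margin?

MRS = 5/72

MU_r = 5/(2√r), MU_q = 3.
MRS = 5/(2√r) ÷ 3.
At (144, 29): MRS = 5/72.
That is, one extra unit of r is worth 5/72 units of q at the margin.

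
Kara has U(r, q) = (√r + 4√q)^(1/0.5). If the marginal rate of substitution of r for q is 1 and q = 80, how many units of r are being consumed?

For CES with ρ = 0.5, MRS = (1/4)·√(q/r).
Setting (1/4)·√(80/r) = 1 gives √(80/r) = 4, so 80/r = 16 and r = 5.

r = 5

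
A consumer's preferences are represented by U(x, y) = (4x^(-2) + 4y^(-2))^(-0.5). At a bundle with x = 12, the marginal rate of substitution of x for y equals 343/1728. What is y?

For CES with ρ = -2, MRS = (y/x)^3.
Setting (y/12)^3 = 343/1728 gives y/12 = 7/12 and y = 7.

y = 7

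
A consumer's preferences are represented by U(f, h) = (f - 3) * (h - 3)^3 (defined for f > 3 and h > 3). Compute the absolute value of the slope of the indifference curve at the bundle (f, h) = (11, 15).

MRS = 0.5

MU_f = (h−3)^3, MU_h = 3·(f−3)·(h−3)^2.
MRS = (1/3)·(h−3)/(f−3).
At (11, 15): MRS = 0.5.
So at (11, 15) the consumer would give up 0.5 units of h for one more unit of f.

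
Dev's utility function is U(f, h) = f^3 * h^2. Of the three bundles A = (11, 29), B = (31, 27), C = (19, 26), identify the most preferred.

Bundle B

Evaluate utility at each bundle:
U(A) = 1119371.
U(B) = 21717639.
U(C) = 4636684.
Highest utility is B, so B ≻ C ≻ A.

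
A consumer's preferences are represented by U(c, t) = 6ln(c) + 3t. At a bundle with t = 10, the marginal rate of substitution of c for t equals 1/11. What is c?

c = 22

MU_c = 6/c, MU_t = 3.
MRS = 6/c ÷ 3.
MRS depends only on c: 2/c = 1/11 ⇒ c = 2/(1/11) = 22.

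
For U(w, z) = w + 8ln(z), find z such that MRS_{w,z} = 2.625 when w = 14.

MU_w = 1, MU_z = 8/z.
MRS = 1 ÷ (8/z).
MRS depends only on z: 0.125·z = 2.625 ⇒ z = 2.625/0.125 = 21.

z = 21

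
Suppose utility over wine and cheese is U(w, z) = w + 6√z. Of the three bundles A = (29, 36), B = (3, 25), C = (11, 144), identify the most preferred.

Evaluate utility at each bundle:
U(A) = 65.000.
U(B) = 33.000.
U(C) = 83.000.
Highest utility is C, so C ≻ A ≻ B.

Bundle C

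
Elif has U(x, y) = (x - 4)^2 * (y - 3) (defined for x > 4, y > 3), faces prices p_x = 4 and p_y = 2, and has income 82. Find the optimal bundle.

x* = 14, y* = 13

MU_x = 2·(x−4)·(y−3), MU_y = (x−4)^2.
MRS = (2/1)·(y−3)/(x−4).
Tangency: set MRS = p_x/p_y = 4/2 = 2.
So (2/1)·(y − 3)/(x − 4) = 2, i.e. (y − 3) = (x − 4).
Rewrite the budget in excess-of-subsistence terms: 4·(x − 4) + 2·(y − 3) = 82 − 4·4 − 2·3 = 60.
Substituting, 6·(x − 4) = 60, so x − 4 = 10 and x* = 14.
Then y − 3 = 10, so y* = 13.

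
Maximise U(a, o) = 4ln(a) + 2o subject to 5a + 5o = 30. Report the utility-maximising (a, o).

a* = 2, o* = 4

MU_a = 4/a, MU_o = 2.
MRS = 4/a ÷ 2.
Tangency: set MRS = p_a/p_o = 5/5 = 1.
MRS depends only on a: 2/a = 1 ⇒ a* = 2/1 = 2.
From the budget, 5·o = 30 − 5·2 = 20, so o* = 4.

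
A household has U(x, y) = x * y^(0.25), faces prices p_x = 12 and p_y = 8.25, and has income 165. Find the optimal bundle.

MU_x = y^(0.25) and MU_y = 0.25·x·y^(-0.75).
MRS = MU_x/MU_y = (4)·y/x.
Tangency: set MRS = p_x/p_y = 12/8.25 = 16/11.
So (4)·y/x = 16/11, i.e. y = (4/11)·x.
Substitute into the budget 12·x + 8.25·y = 165: 15·x = 165, so x* = 11.
Then y* = (4/11)·11 = 4.

x* = 11, y* = 4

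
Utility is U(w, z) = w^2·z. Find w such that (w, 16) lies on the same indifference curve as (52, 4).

w = 26

U(52, 4) = 10816.
Set U(w, 16) = 10816 and solve.
With z = 16: w^2 = 10816/16 = 676; taking the square root, w = 26.
Check: U(26, 16) = 10816.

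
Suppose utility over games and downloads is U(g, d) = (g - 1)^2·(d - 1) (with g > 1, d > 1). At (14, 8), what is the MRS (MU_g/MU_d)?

MU_g = 2·(g−1)·(d−1), MU_d = (g−1)^2.
MRS = (2/1)·(d−1)/(g−1).
At (14, 8): MRS = 14/13.
That is, one extra unit of g is worth 14/13 units of d at the margin.

MRS = 14/13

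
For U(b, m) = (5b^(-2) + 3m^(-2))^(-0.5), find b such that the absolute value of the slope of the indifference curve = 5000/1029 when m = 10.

For CES with ρ = -2, MRS = (5/3)·(m/b)^3.
Setting (5/3)·(10/b)^3 = 5000/1029 gives (10/b)^3 = 1000/343, so 10/b = 10/7 and b = 7.

b = 7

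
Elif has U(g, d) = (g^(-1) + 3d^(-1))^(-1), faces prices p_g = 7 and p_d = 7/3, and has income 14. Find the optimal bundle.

g* = 1, d* = 3

For CES with ρ = -1, MRS = (1/3)·(d/g)^2.
Tangency: set MRS = p_g/p_d = 7/(7/3) = 3.
So (d/g)^2 = 9; taking the square root, d/g = 3, i.e. d = 3·g.
Substitute into the budget 7·g + (7/3)·d = 14: 14·g = 14, so g* = 1 and d* = 3·1 = 3.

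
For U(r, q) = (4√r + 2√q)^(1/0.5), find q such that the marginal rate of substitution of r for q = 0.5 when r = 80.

q = 5

For CES with ρ = 0.5, MRS = (4/2)·√(q/r).
Setting (4/2)·√(q/80) = 0.5 gives √(q/80) = 0.25, so q/80 = 1/16 and q = 5.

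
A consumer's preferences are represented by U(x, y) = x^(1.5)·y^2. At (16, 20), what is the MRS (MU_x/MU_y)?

MRS = 15/16

MU_x = 1.5·√x·y^2 and MU_y = 2·x^(1.5)·y.
MRS = MU_x/MU_y = (0.75)·y/x.
At (16, 20): MRS = 15/16.
The indifference curve has slope −15/16 at this bundle.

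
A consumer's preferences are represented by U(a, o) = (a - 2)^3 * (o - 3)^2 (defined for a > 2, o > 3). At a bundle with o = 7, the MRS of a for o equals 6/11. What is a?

MU_a = 3·(a−2)^2·(o−3)^2, MU_o = 2·(a−2)^3·(o−3).
MRS = (3/2)·(o−3)/(a−2).
Substitute o = 7: MRS = 6/(a − 2). Setting this equal to 6/11 gives a − 2 = 6/(6/11) = 11, so a = 13.

a = 13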